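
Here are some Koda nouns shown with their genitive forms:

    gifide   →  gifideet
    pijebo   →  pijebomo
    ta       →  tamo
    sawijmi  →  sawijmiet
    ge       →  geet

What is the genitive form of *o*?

omo

Looking at the last vowel of each stem: -et when the last vowel of the stem is a front vowel (*gifide*, *sawijmi*, *ge*); -mo when the last vowel of the stem is a back vowel (*pijebo*, *ta*).
*o*: last vowel = /o/, a back vowel → -mo → *omo*.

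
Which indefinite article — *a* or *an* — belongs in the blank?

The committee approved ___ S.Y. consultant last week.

an

The indefinite article is chosen by the initial *sound* of the following word, not its spelling.
The initialism *S.Y.* is read letter by letter; the first letter, S, is pronounced /ɛs/, which begins with a vowel sound.
So the article is *an*: The committee approved an S.Y. consultant last week.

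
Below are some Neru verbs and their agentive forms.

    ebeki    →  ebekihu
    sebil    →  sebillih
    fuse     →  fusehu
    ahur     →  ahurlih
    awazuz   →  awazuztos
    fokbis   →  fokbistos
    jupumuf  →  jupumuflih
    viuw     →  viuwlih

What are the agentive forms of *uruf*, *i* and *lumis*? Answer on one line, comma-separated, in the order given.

The alternation tracks the final sound of the stem — -tos when the stem ends in a sibilant (*awazuz*, *fokbis*); -lih when the stem ends in a non-sibilant consonant (*sebil*, *ahur*, *jupumuf*, *viuw*); -hu when the stem ends in a vowel (*ebeki*, *fuse*).
*uruf* — final sound /f/ (a non-sibilant consonant) → -lih → *uruflih*.
*i* — final sound /i/ (a vowel) → -hu → *ihu*.
*lumis*: final sound = /s/, a sibilant → -tos → *lumistos*.

uruflih, ihu, lumistos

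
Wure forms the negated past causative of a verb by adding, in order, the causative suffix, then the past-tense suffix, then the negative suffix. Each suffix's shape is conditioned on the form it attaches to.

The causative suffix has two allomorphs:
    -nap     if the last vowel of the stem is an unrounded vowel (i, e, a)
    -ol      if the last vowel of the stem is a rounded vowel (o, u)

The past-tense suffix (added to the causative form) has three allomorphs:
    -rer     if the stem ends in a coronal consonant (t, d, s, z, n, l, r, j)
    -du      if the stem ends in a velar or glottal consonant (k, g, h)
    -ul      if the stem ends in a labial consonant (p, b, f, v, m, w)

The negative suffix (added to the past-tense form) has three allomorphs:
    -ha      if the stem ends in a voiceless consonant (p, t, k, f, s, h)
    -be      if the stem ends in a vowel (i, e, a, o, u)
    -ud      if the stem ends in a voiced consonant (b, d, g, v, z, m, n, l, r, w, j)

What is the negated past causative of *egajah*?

Since the last vowel of *egajah* is /a/ (an unrounded vowel), it takes -nap, giving *egajahnap*.
The causative form *egajahnap*: final consonant = /p/, labial → -ul → *egajahnapul*.
The past-tense form *egajahnapul*: final sound = /l/, a voiced consonant → -ud → *egajahnapulud*.

egajahnapulud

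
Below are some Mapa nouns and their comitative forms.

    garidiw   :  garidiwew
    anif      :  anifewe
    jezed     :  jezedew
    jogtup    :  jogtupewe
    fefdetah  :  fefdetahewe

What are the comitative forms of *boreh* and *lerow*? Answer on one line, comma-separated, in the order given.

borehewe, lerowew

Looking at the final consonant of each stem: -ewe when the stem ends in a voiceless consonant (*anif*, *jogtup*, *fefdetah*); -ew when the stem ends in a voiced consonant (*garidiw*, *jezed*).
*boreh*: final consonant = /h/, voiceless → -ewe → *borehewe*.
The final consonant of *lerow* is /w/, which is voiced, so the suffix is -ew, giving *lerowew*.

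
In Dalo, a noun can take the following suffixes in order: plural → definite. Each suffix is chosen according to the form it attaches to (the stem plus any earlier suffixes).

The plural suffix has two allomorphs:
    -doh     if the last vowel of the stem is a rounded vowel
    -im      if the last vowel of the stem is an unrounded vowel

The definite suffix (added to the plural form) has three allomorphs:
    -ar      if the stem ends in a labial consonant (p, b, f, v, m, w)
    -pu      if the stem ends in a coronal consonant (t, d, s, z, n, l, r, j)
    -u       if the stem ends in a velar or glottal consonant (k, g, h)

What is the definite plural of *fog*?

*fog* — last vowel /o/ (a rounded vowel) → -doh → *fogdoh*.
The final consonant of the plural form *fogdoh* is /h/, which is velar/glottal, so the definite suffix is -u, giving *fogdohu*.

fogdohu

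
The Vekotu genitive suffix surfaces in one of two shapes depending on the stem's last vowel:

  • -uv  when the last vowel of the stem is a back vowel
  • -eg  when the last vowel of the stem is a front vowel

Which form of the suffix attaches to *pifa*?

-uv

*pifa*: last vowel = /a/, a back vowel → -uv.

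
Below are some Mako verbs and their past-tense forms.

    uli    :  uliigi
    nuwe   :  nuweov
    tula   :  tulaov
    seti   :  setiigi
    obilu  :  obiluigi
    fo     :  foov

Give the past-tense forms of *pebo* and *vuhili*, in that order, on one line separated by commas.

Looking at the last vowel of each stem: -igi when the last vowel of the stem is a high vowel (*uli*, *seti*, *obilu*); -ov when the last vowel of the stem is a non-high vowel (*nuwe*, *tula*, *fo*).
*pebo* — last vowel /o/ (a non-high vowel) → -ov → *peboov*.
The last vowel of *vuhili* is /i/, which is a high vowel, so the suffix is -igi, giving *vuhiliigi*.

peboov, vuhiliigi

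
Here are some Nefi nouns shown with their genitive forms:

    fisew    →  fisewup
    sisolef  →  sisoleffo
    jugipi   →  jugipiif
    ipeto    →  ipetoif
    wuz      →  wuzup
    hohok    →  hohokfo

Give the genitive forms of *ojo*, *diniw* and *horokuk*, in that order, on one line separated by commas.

Looking at the final sound of each stem: -fo when the stem ends in a voiceless consonant (*sisolef*, *hohok*); -up when the stem ends in a voiced consonant (*fisew*, *wuz*); -if when the stem ends in a vowel (*jugipi*, *ipeto*).
*ojo* — final sound /o/ (a vowel) → -if → *ojoif*.
*diniw*: final sound = /w/, a voiced consonant → -up → *diniwup*.
The final sound of *horokuk* is /k/, which is a voiceless consonant, so the suffix is -fo, giving *horokukfo*.

ojoif, diniwup, horokukfo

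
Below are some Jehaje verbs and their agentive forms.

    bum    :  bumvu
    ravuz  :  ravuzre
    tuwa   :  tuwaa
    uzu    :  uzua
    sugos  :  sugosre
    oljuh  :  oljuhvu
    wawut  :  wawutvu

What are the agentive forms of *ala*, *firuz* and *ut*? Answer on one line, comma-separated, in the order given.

alaa, firuzre, utvu

Looking at the final sound of each stem: -re when the stem ends in a sibilant (*ravuz*, *sugos*); -vu when the stem ends in a non-sibilant consonant (*bum*, *oljuh*, *wawut*); -a when the stem ends in a vowel (*tuwa*, *uzu*).
The final sound of *ala* is /a/, which is a vowel, so the suffix is -a, giving *alaa*.
The final sound of *firuz* is /z/, which is a sibilant, so the suffix is -re, giving *firuzre*.
Since the final sound of *ut* is /t/ (a non-sibilant consonant), it takes -vu, giving *utvu*.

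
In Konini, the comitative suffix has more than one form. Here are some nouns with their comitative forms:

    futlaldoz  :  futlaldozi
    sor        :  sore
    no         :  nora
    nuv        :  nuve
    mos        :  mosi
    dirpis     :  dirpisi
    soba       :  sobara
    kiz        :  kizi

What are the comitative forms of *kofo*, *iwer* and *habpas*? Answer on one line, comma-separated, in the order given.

The alternation tracks the final sound of the stem — -i when the stem ends in a sibilant (*futlaldoz*, *mos*, *dirpis*, *kiz*); -e when the stem ends in a non-sibilant consonant (*sor*, *nuv*); -ra when the stem ends in a vowel (*no*, *soba*).
*kofo* — final sound /o/ (a vowel) → -ra → *kofora*.
The final sound of *iwer* is /r/, which is a non-sibilant consonant, so the suffix is -e, giving *iwere*.
*habpas*: final sound = /s/, a sibilant → -i → *habpasi*.

kofora, iwere, habpasi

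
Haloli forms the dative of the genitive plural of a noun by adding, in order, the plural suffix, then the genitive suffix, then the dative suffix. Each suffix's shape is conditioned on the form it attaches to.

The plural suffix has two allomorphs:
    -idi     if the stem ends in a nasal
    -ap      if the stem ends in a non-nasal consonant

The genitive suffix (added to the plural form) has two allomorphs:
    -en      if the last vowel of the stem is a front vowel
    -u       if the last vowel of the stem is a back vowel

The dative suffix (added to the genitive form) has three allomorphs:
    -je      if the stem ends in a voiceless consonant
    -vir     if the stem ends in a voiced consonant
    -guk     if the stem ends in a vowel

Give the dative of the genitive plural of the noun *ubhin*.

*ubhin* — final consonant /n/ (a nasal) → -idi → *ubhinidi*.
The last vowel of the plural form *ubhinidi* is /i/, which is a front vowel, so the genitive suffix is -en, giving *ubhinidien*.
The final sound of the genitive form *ubhinidien* is /n/, which is a voiced consonant, so the dative suffix is -vir, giving *ubhinidienvir*.

ubhinidienvir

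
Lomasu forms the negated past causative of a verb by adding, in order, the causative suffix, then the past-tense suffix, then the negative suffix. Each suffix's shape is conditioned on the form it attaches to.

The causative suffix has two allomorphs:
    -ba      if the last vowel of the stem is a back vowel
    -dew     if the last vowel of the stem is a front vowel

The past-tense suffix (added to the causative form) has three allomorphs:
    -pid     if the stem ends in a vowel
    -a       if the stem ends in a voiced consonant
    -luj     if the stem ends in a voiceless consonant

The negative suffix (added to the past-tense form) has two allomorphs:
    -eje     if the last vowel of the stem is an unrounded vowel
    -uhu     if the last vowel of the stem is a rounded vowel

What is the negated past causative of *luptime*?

*luptime*: last vowel = /e/, a front vowel → -dew → *luptimedew*.
The final sound of the causative form *luptimedew* is /w/, which is a voiced consonant, so the past-tense suffix is -a, giving *luptimedewa*.
Since the last vowel of the past-tense form *luptimedewa* is /a/ (an unrounded vowel), it takes -eje, giving *luptimedewaeje*.

luptimedewaeje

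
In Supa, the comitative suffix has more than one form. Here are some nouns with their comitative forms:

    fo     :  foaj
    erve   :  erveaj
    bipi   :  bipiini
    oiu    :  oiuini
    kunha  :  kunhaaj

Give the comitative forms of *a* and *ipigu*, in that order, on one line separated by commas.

The suffix is conditioned by the last vowel: -ini when the last vowel of the stem is a high vowel (*bipi*, *oiu*); -aj when the last vowel of the stem is a non-high vowel (*fo*, *erve*, *kunha*).
The last vowel of *a* is /a/, which is a non-high vowel, so the suffix is -aj, giving *aaj*.
The last vowel of *ipigu* is /u/, which is a high vowel, so the suffix is -ini, giving *ipiguini*.

aaj, ipiguini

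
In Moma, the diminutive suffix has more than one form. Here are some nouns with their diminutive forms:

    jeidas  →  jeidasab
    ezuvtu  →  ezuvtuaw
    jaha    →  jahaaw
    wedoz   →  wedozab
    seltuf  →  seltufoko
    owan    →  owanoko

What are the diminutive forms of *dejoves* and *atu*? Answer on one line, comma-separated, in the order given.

The pattern is sibilance of the final sound: -ab when the stem ends in a sibilant (*jeidas*, *wedoz*); -oko when the stem ends in a non-sibilant consonant (*seltuf*, *owan*); -aw when the stem ends in a vowel (*ezuvtu*, *jaha*).
*dejoves* — final sound /s/ (a sibilant) → -ab → *dejovesab*.
*atu* — final sound /u/ (a vowel) → -aw → *atuaw*.

dejovesab, atuaw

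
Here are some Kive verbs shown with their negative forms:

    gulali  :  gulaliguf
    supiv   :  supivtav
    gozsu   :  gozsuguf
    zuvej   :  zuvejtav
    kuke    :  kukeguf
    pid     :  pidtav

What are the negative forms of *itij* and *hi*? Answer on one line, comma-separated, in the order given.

Looking at the final sound of each stem: -tav when the stem ends in a consonant (*supiv*, *zuvej*, *pid*); -guf when the stem ends in a vowel (*gulali*, *gozsu*, *kuke*).
*itij* — final sound /j/ (a consonant) → -tav → *itijtav*.
Since the final sound of *hi* is /i/ (a vowel), it takes -guf, giving *higuf*.

itijtav, higuf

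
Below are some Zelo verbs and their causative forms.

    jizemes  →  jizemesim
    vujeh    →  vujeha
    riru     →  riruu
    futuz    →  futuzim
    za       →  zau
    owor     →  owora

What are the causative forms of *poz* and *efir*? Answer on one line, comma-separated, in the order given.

The suffix is conditioned by the final sound: -im when the stem ends in a sibilant (*jizemes*, *futuz*); -a when the stem ends in a non-sibilant consonant (*vujeh*, *owor*); -u when the stem ends in a vowel (*riru*, *za*).
*poz* — final sound /z/ (a sibilant) → -im → *pozim*.
Since the final sound of *efir* is /r/ (a non-sibilant consonant), it takes -a, giving *efira*.

pozim, efira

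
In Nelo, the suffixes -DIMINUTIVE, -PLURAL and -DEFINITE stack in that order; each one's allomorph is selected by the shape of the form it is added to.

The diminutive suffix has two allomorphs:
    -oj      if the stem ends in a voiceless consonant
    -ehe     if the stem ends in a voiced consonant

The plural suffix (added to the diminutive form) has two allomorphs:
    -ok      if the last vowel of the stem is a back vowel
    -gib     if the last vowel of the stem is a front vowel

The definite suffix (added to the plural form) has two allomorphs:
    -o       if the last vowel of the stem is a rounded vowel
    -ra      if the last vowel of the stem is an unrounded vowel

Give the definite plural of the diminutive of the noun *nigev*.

nigevehegibra

The final consonant of *nigev* is /v/, which is voiced, so the diminutive suffix is -ehe, giving *nigevehe*.
The diminutive form *nigevehe*: last vowel = /e/, a front vowel → -gib → *nigevehegib*.
The last vowel of the plural form *nigevehegib* is /i/, which is an unrounded vowel, so the definite suffix is -ra, giving *nigevehegibra*.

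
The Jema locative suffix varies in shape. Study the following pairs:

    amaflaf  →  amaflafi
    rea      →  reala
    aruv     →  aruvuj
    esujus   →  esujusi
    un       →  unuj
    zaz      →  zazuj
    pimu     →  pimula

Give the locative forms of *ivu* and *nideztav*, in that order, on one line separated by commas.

Looking at the final sound of each stem: -i when the stem ends in a voiceless consonant (*amaflaf*, *esujus*); -uj when the stem ends in a voiced consonant (*aruv*, *un*, *zaz*); -la when the stem ends in a vowel (*rea*, *pimu*).
*ivu* — final sound /u/ (a vowel) → -la → *ivula*.
Since the final sound of *nideztav* is /v/ (a voiced consonant), it takes -uj, giving *nideztavuj*.

ivula, nideztavuj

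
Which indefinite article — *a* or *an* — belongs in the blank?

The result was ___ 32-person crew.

a

The indefinite article is chosen by the initial *sound* of the following word, not its spelling.
The number *32* is spoken "thirty-…", beginning with /ˈθɜrti/ — a consonant sound.
So the article is *a*: The result was a 32-person crew.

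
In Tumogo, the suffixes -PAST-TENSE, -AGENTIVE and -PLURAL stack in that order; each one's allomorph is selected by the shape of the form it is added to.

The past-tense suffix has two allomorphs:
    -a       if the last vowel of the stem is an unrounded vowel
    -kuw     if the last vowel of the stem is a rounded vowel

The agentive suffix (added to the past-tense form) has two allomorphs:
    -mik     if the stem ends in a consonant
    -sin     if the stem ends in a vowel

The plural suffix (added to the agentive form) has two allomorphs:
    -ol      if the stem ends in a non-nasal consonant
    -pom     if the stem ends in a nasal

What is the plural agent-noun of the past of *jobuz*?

*jobuz* — last vowel /u/ (a rounded vowel) → -kuw → *jobuzkuw*.
The past-tense form *jobuzkuw*: final sound = /w/, a consonant → -mik → *jobuzkuwmik*.
The agentive form *jobuzkuwmik*: final consonant = /k/, non-nasal → -ol → *jobuzkuwmikol*.

jobuzkuwmikol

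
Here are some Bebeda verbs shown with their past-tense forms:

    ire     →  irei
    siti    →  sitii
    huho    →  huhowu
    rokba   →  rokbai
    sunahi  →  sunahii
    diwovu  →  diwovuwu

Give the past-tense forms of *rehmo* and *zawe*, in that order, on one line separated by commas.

The alternation tracks the last vowel of the stem — -wu when the last vowel of the stem is a rounded vowel (*huho*, *diwovu*); -i when the last vowel of the stem is an unrounded vowel (*ire*, *siti*, *rokba*, *sunahi*).
The last vowel of *rehmo* is /o/, which is a rounded vowel, so the suffix is -wu, giving *rehmowu*.
*zawe*: last vowel = /e/, an unrounded vowel → -i → *zawei*.

rehmowu, zawei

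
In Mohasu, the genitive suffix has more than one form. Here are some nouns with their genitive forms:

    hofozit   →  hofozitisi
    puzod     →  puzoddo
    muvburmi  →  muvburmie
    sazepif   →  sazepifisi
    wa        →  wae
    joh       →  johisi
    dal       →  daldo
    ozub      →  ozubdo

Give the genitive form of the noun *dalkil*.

dalkildo

Looking at the final sound of each stem: -isi when the stem ends in a voiceless consonant (*hofozit*, *sazepif*, *joh*); -do when the stem ends in a voiced consonant (*puzod*, *dal*, *ozub*); -e when the stem ends in a vowel (*muvburmi*, *wa*).
Since the final sound of *dalkil* is /l/ (a voiced consonant), it takes -do, giving *dalkildo*.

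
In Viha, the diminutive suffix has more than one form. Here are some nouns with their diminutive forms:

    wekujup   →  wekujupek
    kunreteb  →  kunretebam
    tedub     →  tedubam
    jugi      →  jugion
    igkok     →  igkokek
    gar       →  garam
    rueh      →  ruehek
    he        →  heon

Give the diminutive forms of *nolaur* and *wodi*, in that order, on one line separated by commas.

The alternation tracks the final sound of the stem — -ek when the stem ends in a voiceless consonant (*wekujup*, *igkok*, *rueh*); -am when the stem ends in a voiced consonant (*kunreteb*, *tedub*, *gar*); -on when the stem ends in a vowel (*jugi*, *he*).
Since the final sound of *nolaur* is /r/ (a voiced consonant), it takes -am, giving *nolauram*.
*wodi* — final sound /i/ (a vowel) → -on → *wodion*.

nolauram, wodion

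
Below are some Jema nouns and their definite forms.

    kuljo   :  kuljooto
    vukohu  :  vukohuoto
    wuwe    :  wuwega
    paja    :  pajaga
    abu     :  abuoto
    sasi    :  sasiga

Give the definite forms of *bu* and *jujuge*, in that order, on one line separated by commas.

buoto, jujugega

The alternation tracks the last vowel of the stem — -oto when the last vowel of the stem is a rounded vowel (*kuljo*, *vukohu*, *abu*); -ga when the last vowel of the stem is an unrounded vowel (*wuwe*, *paja*, *sasi*).
*bu*: last vowel = /u/, a rounded vowel → -oto → *buoto*.
*jujuge* — last vowel /e/ (an unrounded vowel) → -ga → *jujugega*.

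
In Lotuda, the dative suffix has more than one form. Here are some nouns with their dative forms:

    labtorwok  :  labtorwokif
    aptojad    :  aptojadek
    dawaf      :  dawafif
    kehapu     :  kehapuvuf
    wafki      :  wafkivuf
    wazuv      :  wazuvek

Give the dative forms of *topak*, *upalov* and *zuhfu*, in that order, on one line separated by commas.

The pattern is voicing of the final sound: -if when the stem ends in a voiceless consonant (*labtorwok*, *dawaf*); -ek when the stem ends in a voiced consonant (*aptojad*, *wazuv*); -vuf when the stem ends in a vowel (*kehapu*, *wafki*).
*topak*: final sound = /k/, a voiceless consonant → -if → *topakif*.
The final sound of *upalov* is /v/, which is a voiced consonant, so the suffix is -ek, giving *upalovek*.
The final sound of *zuhfu* is /u/, which is a vowel, so the suffix is -vuf, giving *zuhfuvuf*.

topakif, upalovek, zuhfuvuf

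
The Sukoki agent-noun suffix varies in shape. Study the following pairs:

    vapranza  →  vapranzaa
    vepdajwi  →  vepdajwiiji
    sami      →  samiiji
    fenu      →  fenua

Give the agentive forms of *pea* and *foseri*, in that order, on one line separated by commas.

peaa, foseriiji

The pattern is front/back vowel harmony: -iji when the last vowel of the stem is a front vowel (*vepdajwi*, *sami*); -a when the last vowel of the stem is a back vowel (*vapranza*, *fenu*).
The last vowel of *pea* is /a/, which is a back vowel, so the suffix is -a, giving *peaa*.
Since the last vowel of *foseri* is /i/ (a front vowel), it takes -iji, giving *foseriiji*.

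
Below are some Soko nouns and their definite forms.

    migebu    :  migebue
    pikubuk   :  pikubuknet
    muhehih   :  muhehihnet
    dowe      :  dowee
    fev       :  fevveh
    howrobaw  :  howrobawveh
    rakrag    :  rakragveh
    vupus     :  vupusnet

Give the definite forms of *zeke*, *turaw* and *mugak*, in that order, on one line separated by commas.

zekee, turawveh, mugaknet

The suffix is conditioned by the final sound: -net when the stem ends in a voiceless consonant (*pikubuk*, *muhehih*, *vupus*); -veh when the stem ends in a voiced consonant (*fev*, *howrobaw*, *rakrag*); -e when the stem ends in a vowel (*migebu*, *dowe*).
The final sound of *zeke* is /e/, which is a vowel, so the suffix is -e, giving *zekee*.
Since the final sound of *turaw* is /w/ (a voiced consonant), it takes -veh, giving *turawveh*.
Since the final sound of *mugak* is /k/ (a voiceless consonant), it takes -net, giving *mugaknet*.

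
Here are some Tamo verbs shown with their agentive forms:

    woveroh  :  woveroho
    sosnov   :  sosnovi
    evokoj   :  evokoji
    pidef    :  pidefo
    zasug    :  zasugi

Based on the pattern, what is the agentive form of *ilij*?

The suffix is conditioned by the final consonant: -o when the stem ends in a voiceless consonant (*woveroh*, *pidef*); -i when the stem ends in a voiced consonant (*sosnov*, *evokoj*, *zasug*).
Since the final consonant of *ilij* is /j/ (voiced), it takes -i, giving *iliji*.

iliji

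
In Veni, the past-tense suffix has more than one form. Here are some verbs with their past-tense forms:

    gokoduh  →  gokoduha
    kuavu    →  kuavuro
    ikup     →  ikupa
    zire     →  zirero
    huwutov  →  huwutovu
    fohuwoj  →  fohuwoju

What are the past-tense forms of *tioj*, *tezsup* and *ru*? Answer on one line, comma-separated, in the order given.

tioju, tezsupa, ruro

The pattern is voicing of the final sound: -a when the stem ends in a voiceless consonant (*gokoduh*, *ikup*); -u when the stem ends in a voiced consonant (*huwutov*, *fohuwoj*); -ro when the stem ends in a vowel (*kuavu*, *zire*).
Since the final sound of *tioj* is /j/ (a voiced consonant), it takes -u, giving *tioju*.
Since the final sound of *tezsup* is /p/ (a voiceless consonant), it takes -a, giving *tezsupa*.
*ru* — final sound /u/ (a vowel) → -ro → *ruro*.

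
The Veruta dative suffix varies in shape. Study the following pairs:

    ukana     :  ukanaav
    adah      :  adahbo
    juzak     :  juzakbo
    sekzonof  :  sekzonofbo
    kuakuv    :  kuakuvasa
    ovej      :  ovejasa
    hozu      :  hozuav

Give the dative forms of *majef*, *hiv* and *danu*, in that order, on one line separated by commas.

majefbo, hivasa, danuav

The pattern is voicing of the final sound: -bo when the stem ends in a voiceless consonant (*adah*, *juzak*, *sekzonof*); -asa when the stem ends in a voiced consonant (*kuakuv*, *ovej*); -av when the stem ends in a vowel (*ukana*, *hozu*).
*majef*: final sound = /f/, a voiceless consonant → -bo → *majefbo*.
The final sound of *hiv* is /v/, which is a voiced consonant, so the suffix is -asa, giving *hivasa*.
*danu*: final sound = /u/, a vowel → -av → *danuav*.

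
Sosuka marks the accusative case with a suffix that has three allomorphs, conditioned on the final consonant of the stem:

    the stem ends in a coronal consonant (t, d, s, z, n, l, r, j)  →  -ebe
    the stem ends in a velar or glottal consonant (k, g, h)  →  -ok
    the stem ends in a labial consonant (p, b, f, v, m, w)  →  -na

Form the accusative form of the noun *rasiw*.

The final consonant of *rasiw* is /w/, which is labial, so the suffix is -na, giving *rasiwna*.

rasiwna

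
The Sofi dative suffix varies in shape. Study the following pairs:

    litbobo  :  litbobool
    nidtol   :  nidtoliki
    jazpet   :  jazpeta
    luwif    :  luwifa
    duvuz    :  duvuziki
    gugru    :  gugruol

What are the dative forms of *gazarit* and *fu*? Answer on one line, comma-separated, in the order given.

The alternation tracks the final sound of the stem — -a when the stem ends in a voiceless consonant (*jazpet*, *luwif*); -iki when the stem ends in a voiced consonant (*nidtol*, *duvuz*); -ol when the stem ends in a vowel (*litbobo*, *gugru*).
The final sound of *gazarit* is /t/, which is a voiceless consonant, so the suffix is -a, giving *gazarita*.
*fu* — final sound /u/ (a vowel) → -ol → *fuol*.

gazarita, fuol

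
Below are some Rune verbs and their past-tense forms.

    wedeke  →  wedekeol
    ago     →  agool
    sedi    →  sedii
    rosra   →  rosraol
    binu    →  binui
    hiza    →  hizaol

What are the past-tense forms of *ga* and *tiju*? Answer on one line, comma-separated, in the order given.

The suffix is conditioned by the last vowel: -i when the last vowel of the stem is a high vowel (*sedi*, *binu*); -ol when the last vowel of the stem is a non-high vowel (*wedeke*, *ago*, *rosra*, *hiza*).
*ga*: last vowel = /a/, a non-high vowel → -ol → *gaol*.
*tiju* — last vowel /u/ (a high vowel) → -i → *tijui*.

gaol, tijui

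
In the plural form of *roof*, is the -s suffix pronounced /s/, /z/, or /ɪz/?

/s/

The stem *roof* ends in a voiceless non-sibilant consonant.
The plural suffix surfaces as /ɪz/ after sibilants, /s/ after other voiceless consonants, and /z/ after other voiced sounds.
So the plural -s on *roof* is pronounced /s/.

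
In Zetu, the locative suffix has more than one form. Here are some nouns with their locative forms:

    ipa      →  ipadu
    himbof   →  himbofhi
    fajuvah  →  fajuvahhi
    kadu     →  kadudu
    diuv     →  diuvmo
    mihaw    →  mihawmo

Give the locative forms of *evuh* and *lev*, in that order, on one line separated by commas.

Looking at the final sound of each stem: -hi when the stem ends in a voiceless consonant (*himbof*, *fajuvah*); -mo when the stem ends in a voiced consonant (*diuv*, *mihaw*); -du when the stem ends in a vowel (*ipa*, *kadu*).
*evuh* — final sound /h/ (a voiceless consonant) → -hi → *evuhhi*.
The final sound of *lev* is /v/, which is a voiced consonant, so the suffix is -mo, giving *levmo*.

evuhhi, levmo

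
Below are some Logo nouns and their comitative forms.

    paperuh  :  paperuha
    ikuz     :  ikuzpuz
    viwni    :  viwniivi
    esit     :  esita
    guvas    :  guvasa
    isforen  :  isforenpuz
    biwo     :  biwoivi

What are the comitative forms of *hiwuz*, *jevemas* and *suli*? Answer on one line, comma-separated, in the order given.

hiwuzpuz, jevemasa, suliivi

The alternation tracks the final sound of the stem — -a when the stem ends in a voiceless consonant (*paperuh*, *esit*, *guvas*); -puz when the stem ends in a voiced consonant (*ikuz*, *isforen*); -ivi when the stem ends in a vowel (*viwni*, *biwo*).
*hiwuz* — final sound /z/ (a voiced consonant) → -puz → *hiwuzpuz*.
The final sound of *jevemas* is /s/, which is a voiceless consonant, so the suffix is -a, giving *jevemasa*.
The final sound of *suli* is /i/, which is a vowel, so the suffix is -ivi, giving *suliivi*.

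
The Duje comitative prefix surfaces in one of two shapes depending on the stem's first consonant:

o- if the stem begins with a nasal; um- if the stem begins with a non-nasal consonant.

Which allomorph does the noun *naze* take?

o-

*naze*: first consonant = /n/, a nasal → o-.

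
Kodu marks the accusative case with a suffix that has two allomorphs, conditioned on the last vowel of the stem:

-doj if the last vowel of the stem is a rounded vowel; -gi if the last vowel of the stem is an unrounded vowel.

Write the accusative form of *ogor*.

ogordoj

*ogor* — last vowel /o/ (a rounded vowel) → -doj → *ogordoj*.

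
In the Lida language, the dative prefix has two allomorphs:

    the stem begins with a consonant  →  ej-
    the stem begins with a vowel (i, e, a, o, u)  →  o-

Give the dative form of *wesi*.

*wesi* — first sound /w/ (a consonant) → ej- → *ejwesi*.

ejwesi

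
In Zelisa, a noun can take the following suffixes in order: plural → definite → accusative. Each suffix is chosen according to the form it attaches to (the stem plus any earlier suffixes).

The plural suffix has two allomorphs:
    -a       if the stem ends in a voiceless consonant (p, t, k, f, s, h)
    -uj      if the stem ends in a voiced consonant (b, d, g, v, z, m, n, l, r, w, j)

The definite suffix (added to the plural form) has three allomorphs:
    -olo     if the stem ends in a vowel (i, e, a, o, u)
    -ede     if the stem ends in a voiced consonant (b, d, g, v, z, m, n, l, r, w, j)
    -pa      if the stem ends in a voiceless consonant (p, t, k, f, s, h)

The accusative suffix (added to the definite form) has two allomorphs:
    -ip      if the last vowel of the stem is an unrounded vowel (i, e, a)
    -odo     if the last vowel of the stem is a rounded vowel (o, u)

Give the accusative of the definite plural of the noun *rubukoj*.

rubukojujedeip

The final consonant of *rubukoj* is /j/, which is voiced, so the plural suffix is -uj, giving *rubukojuj*.
Since the final sound of the plural form *rubukojuj* is /j/ (a voiced consonant), it takes -ede, giving *rubukojujede*.
The definite form *rubukojujede*: last vowel = /e/, an unrounded vowel → -ip → *rubukojujedeip*.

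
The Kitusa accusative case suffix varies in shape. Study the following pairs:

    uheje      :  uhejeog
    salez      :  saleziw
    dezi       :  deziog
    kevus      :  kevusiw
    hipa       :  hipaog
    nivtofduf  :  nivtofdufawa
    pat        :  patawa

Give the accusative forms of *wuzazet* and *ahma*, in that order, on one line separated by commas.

The pattern is sibilance of the final sound: -iw when the stem ends in a sibilant (*salez*, *kevus*); -awa when the stem ends in a non-sibilant consonant (*nivtofduf*, *pat*); -og when the stem ends in a vowel (*uheje*, *dezi*, *hipa*).
The final sound of *wuzazet* is /t/, which is a non-sibilant consonant, so the suffix is -awa, giving *wuzazetawa*.
*ahma* — final sound /a/ (a vowel) → -og → *ahmaog*.

wuzazetawa, ahmaog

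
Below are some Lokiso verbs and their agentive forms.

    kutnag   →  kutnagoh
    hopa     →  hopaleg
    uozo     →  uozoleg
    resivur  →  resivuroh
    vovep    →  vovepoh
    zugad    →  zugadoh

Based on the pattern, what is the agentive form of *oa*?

oaleg

The pattern is consonant vs. vowel: -oh when the stem ends in a consonant (*kutnag*, *resivur*, *vovep*, *zugad*); -leg when the stem ends in a vowel (*hopa*, *uozo*).
*oa*: final sound = /a/, a vowel → -leg → *oaleg*.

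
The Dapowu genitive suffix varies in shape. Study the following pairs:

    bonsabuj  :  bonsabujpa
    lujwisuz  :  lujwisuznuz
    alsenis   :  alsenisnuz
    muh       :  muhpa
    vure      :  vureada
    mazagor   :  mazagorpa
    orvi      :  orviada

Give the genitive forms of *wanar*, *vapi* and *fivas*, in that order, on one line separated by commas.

wanarpa, vapiada, fivasnuz

Looking at the final sound of each stem: -nuz when the stem ends in a sibilant (*lujwisuz*, *alsenis*); -pa when the stem ends in a non-sibilant consonant (*bonsabuj*, *muh*, *mazagor*); -ada when the stem ends in a vowel (*vure*, *orvi*).
The final sound of *wanar* is /r/, which is a non-sibilant consonant, so the suffix is -pa, giving *wanarpa*.
*vapi* — final sound /i/ (a vowel) → -ada → *vapiada*.
The final sound of *fivas* is /s/, which is a sibilant, so the suffix is -nuz, giving *fivasnuz*.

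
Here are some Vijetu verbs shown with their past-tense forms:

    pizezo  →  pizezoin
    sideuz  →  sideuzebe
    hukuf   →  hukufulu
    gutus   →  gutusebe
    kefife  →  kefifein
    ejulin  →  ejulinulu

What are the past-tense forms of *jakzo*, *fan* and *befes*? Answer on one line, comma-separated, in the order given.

jakzoin, fanulu, befesebe

The suffix is conditioned by the final sound: -ebe when the stem ends in a sibilant (*sideuz*, *gutus*); -ulu when the stem ends in a non-sibilant consonant (*hukuf*, *ejulin*); -in when the stem ends in a vowel (*pizezo*, *kefife*).
The final sound of *jakzo* is /o/, which is a vowel, so the suffix is -in, giving *jakzoin*.
The final sound of *fan* is /n/, which is a non-sibilant consonant, so the suffix is -ulu, giving *fanulu*.
The final sound of *befes* is /s/, which is a sibilant, so the suffix is -ebe, giving *befesebe*.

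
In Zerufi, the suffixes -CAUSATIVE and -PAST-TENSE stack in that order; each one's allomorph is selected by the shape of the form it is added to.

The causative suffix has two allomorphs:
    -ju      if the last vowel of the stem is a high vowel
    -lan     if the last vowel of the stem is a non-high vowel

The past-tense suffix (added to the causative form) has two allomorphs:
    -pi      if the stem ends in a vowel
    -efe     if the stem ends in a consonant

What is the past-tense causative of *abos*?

aboslanefe

*abos* — last vowel /o/ (a non-high vowel) → -lan → *aboslan*.
The causative form *aboslan*: final sound = /n/, a consonant → -efe → *aboslanefe*.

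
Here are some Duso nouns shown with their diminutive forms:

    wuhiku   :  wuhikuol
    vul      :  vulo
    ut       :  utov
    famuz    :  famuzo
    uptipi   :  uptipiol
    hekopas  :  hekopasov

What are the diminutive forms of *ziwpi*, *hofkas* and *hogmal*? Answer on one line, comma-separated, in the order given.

ziwpiol, hofkasov, hogmalo

The alternation tracks the final sound of the stem — -ov when the stem ends in a voiceless consonant (*ut*, *hekopas*); -o when the stem ends in a voiced consonant (*vul*, *famuz*); -ol when the stem ends in a vowel (*wuhiku*, *uptipi*).
Since the final sound of *ziwpi* is /i/ (a vowel), it takes -ol, giving *ziwpiol*.
*hofkas* — final sound /s/ (a voiceless consonant) → -ov → *hofkasov*.
The final sound of *hogmal* is /l/, which is a voiced consonant, so the suffix is -o, giving *hogmalo*.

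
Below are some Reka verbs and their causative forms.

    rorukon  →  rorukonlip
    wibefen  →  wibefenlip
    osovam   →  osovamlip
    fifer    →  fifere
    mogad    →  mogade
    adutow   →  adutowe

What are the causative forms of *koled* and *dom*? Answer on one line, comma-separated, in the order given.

Looking at the final consonant of each stem: -lip when the stem ends in a nasal (*rorukon*, *wibefen*, *osovam*); -e when the stem ends in a non-nasal consonant (*fifer*, *mogad*, *adutow*).
*koled* — final consonant /d/ (non-nasal) → -e → *kolede*.
*dom* — final consonant /m/ (a nasal) → -lip → *domlip*.

kolede, domlip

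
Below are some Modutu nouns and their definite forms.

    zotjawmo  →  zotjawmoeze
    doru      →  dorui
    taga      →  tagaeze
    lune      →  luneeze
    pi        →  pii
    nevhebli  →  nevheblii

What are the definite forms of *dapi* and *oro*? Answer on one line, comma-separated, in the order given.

dapii, oroeze

The pattern is height harmony: -i when the last vowel of the stem is a high vowel (*doru*, *pi*, *nevhebli*); -eze when the last vowel of the stem is a non-high vowel (*zotjawmo*, *taga*, *lune*).
Since the last vowel of *dapi* is /i/ (a high vowel), it takes -i, giving *dapii*.
The last vowel of *oro* is /o/, which is a non-high vowel, so the suffix is -eze, giving *oroeze*.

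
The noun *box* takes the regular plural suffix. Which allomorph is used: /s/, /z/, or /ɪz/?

/ɪz/

The stem *box* ends in a sibilant (/s, z, ʃ, ʒ, tʃ, dʒ/).
The plural suffix surfaces as /ɪz/ after sibilants, /s/ after other voiceless consonants, and /z/ after other voiced sounds.
So the plural -s on *box* is pronounced /ɪz/.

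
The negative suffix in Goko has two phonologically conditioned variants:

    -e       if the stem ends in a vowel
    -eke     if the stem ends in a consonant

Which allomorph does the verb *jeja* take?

-e

*jeja* — final sound /a/ (a vowel) → -e.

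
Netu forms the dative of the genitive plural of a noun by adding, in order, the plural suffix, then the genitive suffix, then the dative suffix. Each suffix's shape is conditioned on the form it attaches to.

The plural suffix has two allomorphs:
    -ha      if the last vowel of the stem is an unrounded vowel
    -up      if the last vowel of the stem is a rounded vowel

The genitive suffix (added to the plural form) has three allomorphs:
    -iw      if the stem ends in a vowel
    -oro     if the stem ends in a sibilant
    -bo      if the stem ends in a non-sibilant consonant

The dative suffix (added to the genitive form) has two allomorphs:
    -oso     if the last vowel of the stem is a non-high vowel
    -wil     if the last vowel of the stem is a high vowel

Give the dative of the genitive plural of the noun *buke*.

bukehaiwwil

*buke*: last vowel = /e/, an unrounded vowel → -ha → *bukeha*.
Since the final sound of the plural form *bukeha* is /a/ (a vowel), it takes -iw, giving *bukehaiw*.
Since the last vowel of the genitive form *bukehaiw* is /i/ (a high vowel), it takes -wil, giving *bukehaiwwil*.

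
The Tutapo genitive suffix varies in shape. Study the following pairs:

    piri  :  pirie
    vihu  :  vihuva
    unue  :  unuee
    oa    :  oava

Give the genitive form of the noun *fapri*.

The alternation tracks the last vowel of the stem — -e when the last vowel of the stem is a front vowel (*piri*, *unue*); -va when the last vowel of the stem is a back vowel (*vihu*, *oa*).
The last vowel of *fapri* is /i/, which is a front vowel, so the suffix is -e, giving *faprie*.

faprie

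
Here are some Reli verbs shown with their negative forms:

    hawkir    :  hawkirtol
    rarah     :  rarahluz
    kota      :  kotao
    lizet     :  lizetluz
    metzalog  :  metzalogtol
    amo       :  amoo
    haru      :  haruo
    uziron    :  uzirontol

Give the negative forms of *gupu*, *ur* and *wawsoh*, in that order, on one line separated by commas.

The pattern is voicing of the final sound: -luz when the stem ends in a voiceless consonant (*rarah*, *lizet*); -tol when the stem ends in a voiced consonant (*hawkir*, *metzalog*, *uziron*); -o when the stem ends in a vowel (*kota*, *amo*, *haru*).
Since the final sound of *gupu* is /u/ (a vowel), it takes -o, giving *gupuo*.
Since the final sound of *ur* is /r/ (a voiced consonant), it takes -tol, giving *urtol*.
*wawsoh* — final sound /h/ (a voiceless consonant) → -luz → *wawsohluz*.

gupuo, urtol, wawsohluz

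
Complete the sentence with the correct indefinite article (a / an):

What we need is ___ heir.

an

The indefinite article is chosen by the initial *sound* of the following word, not its spelling.
*heir* begins with the sound /ɛ/ (silent h) — a vowel sound.
So the article is *an*: What we need is an heir.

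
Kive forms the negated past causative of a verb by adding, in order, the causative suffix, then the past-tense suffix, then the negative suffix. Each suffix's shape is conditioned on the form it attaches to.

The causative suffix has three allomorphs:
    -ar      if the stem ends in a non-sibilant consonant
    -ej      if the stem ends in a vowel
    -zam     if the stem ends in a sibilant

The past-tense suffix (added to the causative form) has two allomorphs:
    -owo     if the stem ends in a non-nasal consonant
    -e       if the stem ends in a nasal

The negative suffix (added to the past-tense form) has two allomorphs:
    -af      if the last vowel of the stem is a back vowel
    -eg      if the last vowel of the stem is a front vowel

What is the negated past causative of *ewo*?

*ewo* — final sound /o/ (a vowel) → -ej → *ewoej*.
Since the final consonant of the causative form *ewoej* is /j/ (non-nasal), it takes -owo, giving *ewoejowo*.
The past-tense form *ewoejowo* — last vowel /o/ (a back vowel) → -af → *ewoejowoaf*.

ewoejowoaf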